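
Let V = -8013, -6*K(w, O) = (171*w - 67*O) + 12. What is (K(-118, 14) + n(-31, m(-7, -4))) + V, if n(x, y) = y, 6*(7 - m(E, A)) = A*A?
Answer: -13474/3 ≈ -4491.3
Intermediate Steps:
K(w, O) = -2 - 57*w/2 + 67*O/6 (K(w, O) = -((171*w - 67*O) + 12)/6 = -((-67*O + 171*w) + 12)/6 = -(12 - 67*O + 171*w)/6 = -2 - 57*w/2 + 67*O/6)
m(E, A) = 7 - A²/6 (m(E, A) = 7 - A*A/6 = 7 - A²/6)
(K(-118, 14) + n(-31, m(-7, -4))) + V = ((-2 - 57/2*(-118) + (67/6)*14) + (7 - ⅙*(-4)²)) - 8013 = ((-2 + 3363 + 469/3) + (7 - ⅙*16)) - 8013 = (10552/3 + (7 - 8/3)) - 8013 = (10552/3 + 13/3) - 8013 = 10565/3 - 8013 = -13474/3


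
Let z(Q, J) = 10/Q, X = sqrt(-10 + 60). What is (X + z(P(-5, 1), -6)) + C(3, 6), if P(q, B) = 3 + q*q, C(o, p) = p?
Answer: 89/14 + 5*sqrt(2) ≈ 13.428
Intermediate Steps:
X = 5*sqrt(2) (X = sqrt(50) = 5*sqrt(2) ≈ 7.0711)
P(q, B) = 3 + q**2
(X + z(P(-5, 1), -6)) + C(3, 6) = (5*sqrt(2) + 10/(3 + (-5)**2)) + 6 = (5*sqrt(2) + 10/(3 + 25)) + 6 = (5*sqrt(2) + 10/28) + 6 = (5*sqrt(2) + 10*(1/28)) + 6 = (5*sqrt(2) + 5/14) + 6 = (5/14 + 5*sqrt(2)) + 6 = 89/14 + 5*sqrt(2)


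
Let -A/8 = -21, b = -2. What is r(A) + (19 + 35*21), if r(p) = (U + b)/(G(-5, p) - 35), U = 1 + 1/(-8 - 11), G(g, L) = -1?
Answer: 128939/171 ≈ 754.03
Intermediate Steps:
U = 18/19 (U = 1 + 1/(-19) = 1 - 1/19 = 18/19 ≈ 0.94737)
A = 168 (A = -8*(-21) = 168)
r(p) = 5/171 (r(p) = (18/19 - 2)/(-1 - 35) = -20/19/(-36) = -20/19*(-1/36) = 5/171)
r(A) + (19 + 35*21) = 5/171 + (19 + 35*21) = 5/171 + (19 + 735) = 5/171 + 754 = 128939/171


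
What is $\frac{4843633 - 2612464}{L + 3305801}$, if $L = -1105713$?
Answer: $\frac{2231169}{2200088} \approx 1.0141$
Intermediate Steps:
$\frac{4843633 - 2612464}{L + 3305801} = \frac{4843633 - 2612464}{-1105713 + 3305801} = \frac{2231169}{2200088}$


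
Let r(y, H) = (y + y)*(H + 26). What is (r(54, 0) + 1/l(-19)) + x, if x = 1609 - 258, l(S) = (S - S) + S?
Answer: 79020/19 ≈ 4158.9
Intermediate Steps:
r(y, H) = 2*y*(26 + H) (r(y, H) = (2*y)*(26 + H) = 2*y*(26 + H))
l(S) = S (l(S) = 0 + S = S)
x = 1351
(r(54, 0) + 1/l(-19)) + x = (2*54*(26 + 0) + 1/(-19)) + 1351 = (2*54*26 - 1/19) + 1351 = (2808 - 1/19) + 1351 = 53351/19 + 1351 = 79020/19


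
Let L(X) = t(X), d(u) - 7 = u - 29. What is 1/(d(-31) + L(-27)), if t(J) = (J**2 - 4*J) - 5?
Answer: 1/779 ≈ 0.0012837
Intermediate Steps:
d(u) = -22 + u (d(u) = 7 + (u - 29) = 7 + (-29 + u) = -22 + u)
t(J) = -5 + J**2 - 4*J
L(X) = -5 + X**2 - 4*X
1/(d(-31) + L(-27)) = 1/((-22 - 31) + (-5 + (-27)**2 - 4*(-27))) = 1/(-53 + (-5 + 729 + 108)) = 1/(-53 + 832) = 1/779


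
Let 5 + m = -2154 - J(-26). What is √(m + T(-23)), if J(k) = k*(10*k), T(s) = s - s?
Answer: 3*I*√991 ≈ 94.44*I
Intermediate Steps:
T(s) = 0
J(k) = 10*k²
m = -8919 (m = -5 + (-2154 - 10*(-26)²) = -5 + (-2154 - 10*676) = -5 + (-2154 - 1*6760) = -5 + (-2154 - 6760) = -5 - 8914 = -8919)
√(m + T(-23)) = √(-8919 + 0) = √(-8919) = 3*I*√991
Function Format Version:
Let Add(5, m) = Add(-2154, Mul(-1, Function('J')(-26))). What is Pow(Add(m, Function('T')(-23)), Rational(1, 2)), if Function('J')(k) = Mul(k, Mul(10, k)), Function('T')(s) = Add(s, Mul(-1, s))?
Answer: Mul(3, I, Pow(991, Rational(1, 2))) ≈ Mul(94.440, I)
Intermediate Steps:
Function('T')(s) = 0
Function('J')(k) = Mul(10, Pow(k, 2))
m = -8919 (m = Add(-5, Add(-2154, Mul(-1, Mul(10, Pow(-26, 2))))) = Add(-5, Add(-2154, Mul(-1, Mul(10, 676)))) = Add(-5, Add(-2154, Mul(-1, 6760))) = Add(-5, Add(-2154, -6760)) = Add(-5, -8914) = -8919)
Pow(Add(m, Function('T')(-23)), Rational(1, 2)) = Pow(Add(-8919, 0), Rational(1, 2)) = Pow(-8919, Rational(1, 2)) = Mul(3, I, Pow(991, Rational(1, 2)))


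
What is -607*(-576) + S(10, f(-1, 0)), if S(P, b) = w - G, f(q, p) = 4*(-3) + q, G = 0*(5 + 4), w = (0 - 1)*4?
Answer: 349628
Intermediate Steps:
w = -4 (w = -1*4 = -4)
G = 0 (G = 0*9 = 0)
f(q, p) = -12 + q
S(P, b) = -4 (S(P, b) = -4 - 1*0 = -4 + 0 = -4)
-607*(-576) + S(10, f(-1, 0)) = -607*(-576) - 4 = 349632 - 4 = 349628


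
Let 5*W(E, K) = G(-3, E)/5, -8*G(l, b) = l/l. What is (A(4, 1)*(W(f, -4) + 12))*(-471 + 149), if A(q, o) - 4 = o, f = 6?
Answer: -386239/20 ≈ -19312.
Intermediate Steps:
G(l, b) = -⅛ (G(l, b) = -l/(8*l) = -⅛*1 = -⅛)
A(q, o) = 4 + o
W(E, K) = -1/200 (W(E, K) = (-⅛/5)/5 = (-⅛*⅕)/5 = (⅕)*(-1/40) = -1/200)
(A(4, 1)*(W(f, -4) + 12))*(-471 + 149) = ((4 + 1)*(-1/200 + 12))*(-471 + 149) = (5*(2399/200))*(-322) = (2399/40)*(-322) = -386239/20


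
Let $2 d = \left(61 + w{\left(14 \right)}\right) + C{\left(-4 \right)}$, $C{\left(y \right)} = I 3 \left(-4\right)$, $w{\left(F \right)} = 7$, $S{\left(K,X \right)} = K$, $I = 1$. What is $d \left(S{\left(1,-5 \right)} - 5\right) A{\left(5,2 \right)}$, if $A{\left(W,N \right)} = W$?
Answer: $-560$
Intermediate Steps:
$C{\left(y \right)} = -12$ ($C{\left(y \right)} = 1 \cdot 3 \left(-4\right) = 3 \left(-4\right) = -12$)
$d = 28$ ($d = \frac{\left(61 + 7\right) - 12}{2} = \frac{68 - 12}{2} = \frac{1}{2} \cdot 56 = 28$)
$d \left(S{\left(1,-5 \right)} - 5\right) A{\left(5,2 \right)} = 28 \left(1 - 5\right) 5 = 28 \left(\left(-4\right) 5\right) = 28 \left(-20\right) = -560$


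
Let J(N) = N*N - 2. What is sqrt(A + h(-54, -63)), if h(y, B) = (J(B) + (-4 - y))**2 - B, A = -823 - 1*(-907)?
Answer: 2*sqrt(4034109) ≈ 4017.0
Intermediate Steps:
A = 84 (A = -823 + 907 = 84)
J(N) = -2 + N**2 (J(N) = N**2 - 2 = -2 + N**2)
h(y, B) = (-6 + B**2 - y)**2 - B (h(y, B) = ((-2 + B**2) + (-4 - y))**2 - B = (-6 + B**2 - y)**2 - B)
sqrt(A + h(-54, -63)) = sqrt(84 + ((6 - 54 - 1*(-63)**2)**2 - 1*(-63))) = sqrt(84 + ((6 - 54 - 1*3969)**2 + 63)) = sqrt(84 + ((6 - 54 - 3969)**2 + 63)) = sqrt(84 + ((-4017)**2 + 63)) = sqrt(84 + (16136289 + 63)) = sqrt(84 + 16136352) = sqrt(16136436) = 2*sqrt(4034109)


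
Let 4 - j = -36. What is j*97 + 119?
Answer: 3999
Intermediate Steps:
j = 40 (j = 4 - 1*(-36) = 4 + 36 = 40)
j*97 + 119 = 40*97 + 119 = 3880 + 119 = 3999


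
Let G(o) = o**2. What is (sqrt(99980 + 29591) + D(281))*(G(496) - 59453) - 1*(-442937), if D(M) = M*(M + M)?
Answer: 29462845023 + 186563*sqrt(129571) ≈ 2.9530e+10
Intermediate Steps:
D(M) = 2*M**2 (D(M) = M*(2*M) = 2*M**2)
(sqrt(99980 + 29591) + D(281))*(G(496) - 59453) - 1*(-442937) = (sqrt(99980 + 29591) + 2*281**2)*(496**2 - 59453) - 1*(-442937) = (sqrt(129571) + 2*78961)*(246016 - 59453) + 442937 = (sqrt(129571) + 157922)*186563 + 442937 = (157922 + sqrt(129571))*186563 + 442937 = (29462402086 + 186563*sqrt(129571)) + 442937 = 29462845023 + 186563*sqrt(129571)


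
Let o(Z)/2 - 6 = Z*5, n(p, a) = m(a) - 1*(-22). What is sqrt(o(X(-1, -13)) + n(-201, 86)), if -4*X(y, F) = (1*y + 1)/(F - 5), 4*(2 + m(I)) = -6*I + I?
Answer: I*sqrt(302)/2 ≈ 8.6891*I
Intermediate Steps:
m(I) = -2 - 5*I/4 (m(I) = -2 + (-6*I + I)/4 = -2 + (-5*I)/4 = -2 - 5*I/4)
X(y, F) = -(1 + y)/(4*(-5 + F)) (X(y, F) = -(1*y + 1)/(4*(F - 5)) = -(y + 1)/(4*(-5 + F)) = -(1 + y)/(4*(-5 + F)))
n(p, a) = 20 - 5*a/4 (n(p, a) = (-2 - 5*a/4) - 1*(-22) = (-2 - 5*a/4) + 22 = 20 - 5*a/4)
o(Z) = 12 + 10*Z (o(Z) = 12 + 2*(Z*5) = 12 + 2*(5*Z) = 12 + 10*Z)
sqrt(o(X(-1, -13)) + n(-201, 86)) = sqrt((12 + 10*((-1 - 1*(-1))/(4*(-5 - 13)))) + (20 - 5/4*86)) = sqrt((12 + 10*((1/4)*(-1 + 1)/(-18))) + (20 - 215/2)) = sqrt((12 + 10*((1/4)*(-1/18)*0)) - 175/2) = sqrt((12 + 10*0) - 175/2) = sqrt((12 + 0) - 175/2) = sqrt(12 - 175/2) = sqrt(-151/2) = I*sqrt(302)/2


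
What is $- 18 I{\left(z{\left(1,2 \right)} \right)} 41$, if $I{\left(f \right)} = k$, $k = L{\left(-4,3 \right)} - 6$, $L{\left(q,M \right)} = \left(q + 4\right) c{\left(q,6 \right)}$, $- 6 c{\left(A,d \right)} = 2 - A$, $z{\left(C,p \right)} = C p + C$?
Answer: $4428$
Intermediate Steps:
$z{\left(C,p \right)} = C + C p$
$c{\left(A,d \right)} = - \frac{1}{3} + \frac{A}{6}$ ($c{\left(A,d \right)} = - \frac{2 - A}{6} = - \frac{1}{3} + \frac{A}{6}$)
$L{\left(q,M \right)} = \left(4 + q\right) \left(- \frac{1}{3} + \frac{q}{6}\right)$ ($L{\left(q,M \right)} = \left(q + 4\right) \left(- \frac{1}{3} + \frac{q}{6}\right) = \left(4 + q\right) \left(- \frac{1}{3} + \frac{q}{6}\right)$)
$k = -6$ ($k = \frac{\left(-2 - 4\right) \left(4 - 4\right)}{6} - 6 = \frac{1}{6} \left(-6\right) 0 - 6 = 0 - 6 = -6$)
$I{\left(f \right)} = -6$
$- 18 I{\left(z{\left(1,2 \right)} \right)} 41 = \left(-18\right) \left(-6\right) 41 = 108 \cdot 41 = 4428$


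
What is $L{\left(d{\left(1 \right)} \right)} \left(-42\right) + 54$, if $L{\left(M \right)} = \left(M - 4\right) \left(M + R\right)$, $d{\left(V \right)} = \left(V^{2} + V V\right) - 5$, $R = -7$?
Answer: $-2886$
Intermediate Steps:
$d{\left(V \right)} = -5 + 2 V^{2}$ ($d{\left(V \right)} = \left(V^{2} + V^{2}\right) - 5 = 2 V^{2} - 5 = -5 + 2 V^{2}$)
$L{\left(M \right)} = \left(-7 + M\right) \left(-4 + M\right)$ ($L{\left(M \right)} = \left(M - 4\right) \left(M - 7\right) = \left(-4 + M\right) \left(-7 + M\right) = \left(-7 + M\right) \left(-4 + M\right)$)
$L{\left(d{\left(1 \right)} \right)} \left(-42\right) + 54 = \left(28 + \left(-5 + 2 \cdot 1^{2}\right)^{2} - 11 \left(-5 + 2 \cdot 1^{2}\right)\right) \left(-42\right) + 54 = \left(28 + \left(-5 + 2 \cdot 1\right)^{2} - 11 \left(-5 + 2 \cdot 1\right)\right) \left(-42\right) + 54 = \left(28 + \left(-5 + 2\right)^{2} - 11 \left(-5 + 2\right)\right) \left(-42\right) + 54 = \left(28 + \left(-3\right)^{2} - -33\right) \left(-42\right) + 54 = \left(28 + 9 + 33\right) \left(-42\right) + 54 = 70 \left(-42\right) + 54 = -2940 + 54 = -2886$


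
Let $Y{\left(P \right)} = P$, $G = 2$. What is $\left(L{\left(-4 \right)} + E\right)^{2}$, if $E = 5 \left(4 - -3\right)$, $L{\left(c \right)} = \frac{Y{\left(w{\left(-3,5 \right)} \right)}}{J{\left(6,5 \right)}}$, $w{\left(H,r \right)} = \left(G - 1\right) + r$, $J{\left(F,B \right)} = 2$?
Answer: $1444$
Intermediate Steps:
$w{\left(H,r \right)} = 1 + r$ ($w{\left(H,r \right)} = \left(2 - 1\right) + r = 1 + r$)
$L{\left(c \right)} = 3$ ($L{\left(c \right)} = \frac{1 + 5}{2} = 6 \cdot \frac{1}{2} = 3$)
$E = 35$ ($E = 5 \left(4 + 3\right) = 5 \cdot 7 = 35$)
$\left(L{\left(-4 \right)} + E\right)^{2} = \left(3 + 35\right)^{2} = 38^{2} = 1444$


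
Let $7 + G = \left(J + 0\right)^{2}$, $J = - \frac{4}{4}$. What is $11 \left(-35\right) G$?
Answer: $2310$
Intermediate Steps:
$J = -1$ ($J = \left(-4\right) \frac{1}{4} = -1$)
$G = -6$ ($G = -7 + \left(-1 + 0\right)^{2} = -7 + \left(-1\right)^{2} = -7 + 1 = -6$)
$11 \left(-35\right) G = 11 \left(-35\right) \left(-6\right) = \left(-385\right) \left(-6\right) = 2310$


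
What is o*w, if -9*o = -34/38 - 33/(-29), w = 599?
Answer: -80266/4959 ≈ -16.186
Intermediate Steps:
o = -134/4959 (o = -(-34/38 - 33/(-29))/9 = -(-34*1/38 - 33*(-1/29))/9 = -(-17/19 + 33/29)/9 = -⅑*134/551 = -134/4959 ≈ -0.027022)
o*w = -134/4959*599 = -80266/4959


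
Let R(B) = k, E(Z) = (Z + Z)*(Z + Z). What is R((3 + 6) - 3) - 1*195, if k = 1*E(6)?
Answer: -51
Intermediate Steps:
E(Z) = 4*Z² (E(Z) = (2*Z)*(2*Z) = 4*Z²)
k = 144 (k = 1*(4*6²) = 1*(4*36) = 1*144 = 144)
R(B) = 144
R((3 + 6) - 3) - 1*195 = 144 - 1*195 = 144 - 195 = -51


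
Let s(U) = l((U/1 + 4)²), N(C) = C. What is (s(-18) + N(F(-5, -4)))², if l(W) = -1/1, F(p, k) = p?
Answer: 36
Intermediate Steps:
l(W) = -1 (l(W) = -1*1 = -1)
s(U) = -1
(s(-18) + N(F(-5, -4)))² = (-1 - 5)² = (-6)² = 36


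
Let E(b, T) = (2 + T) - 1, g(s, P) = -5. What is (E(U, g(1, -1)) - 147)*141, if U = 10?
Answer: -21291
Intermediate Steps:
E(b, T) = 1 + T
(E(U, g(1, -1)) - 147)*141 = ((1 - 5) - 147)*141 = (-4 - 147)*141 = -151*141 = -21291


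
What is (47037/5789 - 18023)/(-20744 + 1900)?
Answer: 52144055/54543958 ≈ 0.95600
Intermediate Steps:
(47037/5789 - 18023)/(-20744 + 1900) = (47037*(1/5789) - 18023)/(-18844) = (47037/5789 - 18023)*(-1/18844) = -104288110/5789*(-1/18844) = 52144055/54543958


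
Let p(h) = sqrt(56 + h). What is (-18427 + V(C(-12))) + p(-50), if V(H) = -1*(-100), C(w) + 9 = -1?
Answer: -18327 + sqrt(6) ≈ -18325.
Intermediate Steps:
C(w) = -10 (C(w) = -9 - 1 = -10)
V(H) = 100
(-18427 + V(C(-12))) + p(-50) = (-18427 + 100) + sqrt(56 - 50) = -18327 + sqrt(6)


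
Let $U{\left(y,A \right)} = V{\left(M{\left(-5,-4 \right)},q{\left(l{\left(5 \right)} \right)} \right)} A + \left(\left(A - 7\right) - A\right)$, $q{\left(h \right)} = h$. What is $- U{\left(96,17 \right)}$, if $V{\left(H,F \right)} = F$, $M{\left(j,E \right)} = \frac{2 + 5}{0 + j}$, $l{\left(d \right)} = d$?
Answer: $-78$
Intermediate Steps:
$M{\left(j,E \right)} = \frac{7}{j}$
$U{\left(y,A \right)} = -7 + 5 A$ ($U{\left(y,A \right)} = 5 A + \left(\left(A - 7\right) - A\right) = 5 A + \left(\left(-7 + A\right) - A\right) = 5 A - 7 = -7 + 5 A$)
$- U{\left(96,17 \right)} = - (-7 + 5 \cdot 17) = - (-7 + 85) = \left(-1\right) 78 = -78$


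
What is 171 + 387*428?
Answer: 165807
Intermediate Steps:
171 + 387*428 = 171 + 165636 = 165807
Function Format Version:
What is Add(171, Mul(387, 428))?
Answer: 165807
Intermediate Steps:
Add(171, Mul(387, 428)) = Add(171, 165636) = 165807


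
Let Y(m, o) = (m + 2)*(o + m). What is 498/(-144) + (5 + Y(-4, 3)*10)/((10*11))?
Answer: -853/264 ≈ -3.2311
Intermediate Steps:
Y(m, o) = (2 + m)*(m + o)
498/(-144) + (5 + Y(-4, 3)*10)/((10*11)) = 498/(-144) + (5 + ((-4)² + 2*(-4) + 2*3 - 4*3)*10)/((10*11)) = 498*(-1/144) + (5 + (16 - 8 + 6 - 12)*10)/110 = -83/24 + (5 + 2*10)*(1/110) = -83/24 + (5 + 20)*(1/110) = -83/24 + 25*(1/110) = -83/24 + 5/22 = -853/264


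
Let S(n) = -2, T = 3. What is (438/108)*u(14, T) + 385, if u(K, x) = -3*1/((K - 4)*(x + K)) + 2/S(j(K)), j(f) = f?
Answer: 1165471/3060 ≈ 380.87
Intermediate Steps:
u(K, x) = -1 - 3/((-4 + K)*(K + x)) (u(K, x) = -3*1/((K - 4)*(x + K)) + 2/(-2) = -3*1/((-4 + K)*(K + x)) + 2*(-½) = -3/((-4 + K)*(K + x)) - 1 = -1 - 3/((-4 + K)*(K + x)))
(438/108)*u(14, T) + 385 = (438/108)*((-3 - 1*14² + 4*14 + 4*3 - 1*14*3)/(14² - 4*14 - 4*3 + 14*3)) + 385 = (438*(1/108))*((-3 - 1*196 + 56 + 12 - 42)/(196 - 56 - 12 + 42)) + 385 = 73*((-3 - 196 + 56 + 12 - 42)/170)/18 + 385 = 73*((1/170)*(-173))/18 + 385 = (73/18)*(-173/170) + 385 = -12629/3060 + 385 = 1165471/3060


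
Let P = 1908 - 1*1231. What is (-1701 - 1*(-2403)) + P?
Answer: 1379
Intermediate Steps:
P = 677 (P = 1908 - 1231 = 677)
(-1701 - 1*(-2403)) + P = (-1701 - 1*(-2403)) + 677 = (-1701 + 2403) + 677 = 702 + 677 = 1379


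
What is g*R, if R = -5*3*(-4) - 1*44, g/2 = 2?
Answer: 64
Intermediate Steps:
g = 4 (g = 2*2 = 4)
R = 16 (R = -15*(-4) - 44 = 60 - 44 = 16)
g*R = 4*16 = 64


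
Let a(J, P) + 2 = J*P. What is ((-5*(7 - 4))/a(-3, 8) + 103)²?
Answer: 7252249/676 ≈ 10728.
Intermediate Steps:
a(J, P) = -2 + J*P
((-5*(7 - 4))/a(-3, 8) + 103)² = ((-5*(7 - 4))/(-2 - 3*8) + 103)² = ((-5*3)/(-2 - 24) + 103)² = (-15/(-26) + 103)² = (-15*(-1/26) + 103)² = (15/26 + 103)² = (2693/26)² = 7252249/676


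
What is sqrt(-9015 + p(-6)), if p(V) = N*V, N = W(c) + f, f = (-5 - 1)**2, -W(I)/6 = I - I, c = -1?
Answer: I*sqrt(9231) ≈ 96.078*I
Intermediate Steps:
W(I) = 0 (W(I) = -6*(I - I) = -6*0 = 0)
f = 36 (f = (-6)**2 = 36)
N = 36 (N = 0 + 36 = 36)
p(V) = 36*V
sqrt(-9015 + p(-6)) = sqrt(-9015 + 36*(-6)) = sqrt(-9015 - 216) = sqrt(-9231) = I*sqrt(9231)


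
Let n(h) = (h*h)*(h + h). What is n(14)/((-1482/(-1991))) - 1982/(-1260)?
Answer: 1147538617/155610 ≈ 7374.5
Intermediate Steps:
n(h) = 2*h³ (n(h) = h²*(2*h) = 2*h³)
n(14)/((-1482/(-1991))) - 1982/(-1260) = (2*14³)/((-1482/(-1991))) - 1982/(-1260) = (2*2744)/((-1482*(-1/1991))) - 1982*(-1/1260) = 5488/(1482/1991) + 991/630 = 5488*(1991/1482) + 991/630 = 5463304/741 + 991/630 = 1147538617/155610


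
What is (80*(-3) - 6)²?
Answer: 60516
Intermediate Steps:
(80*(-3) - 6)² = (-240 - 6)² = (-246)² = 60516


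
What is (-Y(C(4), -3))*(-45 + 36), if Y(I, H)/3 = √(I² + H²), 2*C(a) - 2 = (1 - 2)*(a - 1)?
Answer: 27*√37/2 ≈ 82.117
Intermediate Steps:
C(a) = 3/2 - a/2 (C(a) = 1 + ((1 - 2)*(a - 1))/2 = 1 + (-(-1 + a))/2 = 1 + (1 - a)/2 = 1 + (½ - a/2) = 3/2 - a/2)
Y(I, H) = 3*√(H² + I²) (Y(I, H) = 3*√(I² + H²) = 3*√(H² + I²))
(-Y(C(4), -3))*(-45 + 36) = (-3*√((-3)² + (3/2 - ½*4)²))*(-45 + 36) = -3*√(9 + (3/2 - 2)²)*(-9) = -3*√(9 + (-½)²)*(-9) = -3*√(9 + ¼)*(-9) = -3*√(37/4)*(-9) = -3*√37/2*(-9) = 27*√37/2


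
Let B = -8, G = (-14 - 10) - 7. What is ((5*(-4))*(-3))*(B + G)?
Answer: -2340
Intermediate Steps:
G = -31 (G = -24 - 7 = -31)
((5*(-4))*(-3))*(B + G) = ((5*(-4))*(-3))*(-8 - 31) = -20*(-3)*(-39) = 60*(-39) = -2340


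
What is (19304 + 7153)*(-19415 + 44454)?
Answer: 662456823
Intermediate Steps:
(19304 + 7153)*(-19415 + 44454) = 26457*25039 = 662456823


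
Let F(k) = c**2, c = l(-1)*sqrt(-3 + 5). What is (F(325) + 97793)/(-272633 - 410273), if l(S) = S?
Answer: -97795/682906 ≈ -0.14320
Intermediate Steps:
c = -sqrt(2) (c = -sqrt(-3 + 5) = -sqrt(2) ≈ -1.4142)
F(k) = 2 (F(k) = (-sqrt(2))**2 = 2)
(F(325) + 97793)/(-272633 - 410273) = (2 + 97793)/(-272633 - 410273) = 97795/(-682906) = 97795*(-1/682906) = -97795/682906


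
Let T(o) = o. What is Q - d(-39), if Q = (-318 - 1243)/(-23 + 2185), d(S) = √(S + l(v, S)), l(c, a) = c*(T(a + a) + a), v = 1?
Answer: -1561/2162 - 2*I*√39 ≈ -0.72202 - 12.49*I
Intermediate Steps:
l(c, a) = 3*a*c (l(c, a) = c*((a + a) + a) = c*(2*a + a) = c*(3*a) = 3*a*c)
d(S) = 2*√S (d(S) = √(S + 3*S*1) = √(S + 3*S) = √(4*S) = 2*√S)
Q = -1561/2162 ≈ -0.72202
Q - d(-39) = -1561/2162 - 2*√(-39) = -1561/2162 - 2*I*√39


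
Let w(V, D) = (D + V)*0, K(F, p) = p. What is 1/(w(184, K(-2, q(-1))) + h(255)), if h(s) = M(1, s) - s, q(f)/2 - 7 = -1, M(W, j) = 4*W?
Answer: -1/251 ≈ -0.0039841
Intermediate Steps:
q(f) = 12 (q(f) = 14 + 2*(-1) = 14 - 2 = 12)
w(V, D) = 0
h(s) = 4 - s (h(s) = 4*1 - s = 4 - s)
1/(w(184, K(-2, q(-1))) + h(255)) = 1/(0 + (4 - 1*255)) = 1/(0 + (4 - 255)) = 1/(0 - 251) = 1/(-251) = -1/251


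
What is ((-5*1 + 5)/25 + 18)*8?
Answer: 144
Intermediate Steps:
((-5*1 + 5)/25 + 18)*8 = ((-5 + 5)*(1/25) + 18)*8 = (0*(1/25) + 18)*8 = (0 + 18)*8 = 18*8 = 144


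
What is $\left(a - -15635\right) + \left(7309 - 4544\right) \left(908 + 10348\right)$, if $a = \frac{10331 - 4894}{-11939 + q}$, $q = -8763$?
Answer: $\frac{644628704013}{20702} \approx 3.1138 \cdot 10^{7}$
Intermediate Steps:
$a = - \frac{5437}{20702}$ ($a = \frac{10331 - 4894}{-11939 - 8763} = \frac{5437}{-20702} = 5437 \left(- \frac{1}{20702}\right) = - \frac{5437}{20702} \approx -0.26263$)
$\left(a - -15635\right) + \left(7309 - 4544\right) \left(908 + 10348\right) = \left(- \frac{5437}{20702} - -15635\right) + \left(7309 - 4544\right) \left(908 + 10348\right) = \left(- \frac{5437}{20702} + 15635\right) + 2765 \cdot 11256 = \frac{323670333}{20702} + 31122840 = \frac{644628704013}{20702}$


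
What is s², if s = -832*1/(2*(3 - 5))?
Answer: 43264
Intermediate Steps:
s = 208 (s = -832/(2*(-2)) = -832/(-4) = -832*(-¼) = 208)
s² = 208² = 43264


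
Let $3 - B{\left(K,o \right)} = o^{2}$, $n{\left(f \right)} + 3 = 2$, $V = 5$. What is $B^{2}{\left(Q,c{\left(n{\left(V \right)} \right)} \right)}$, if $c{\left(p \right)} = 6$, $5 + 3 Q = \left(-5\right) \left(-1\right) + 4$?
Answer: $1089$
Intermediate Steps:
$n{\left(f \right)} = -1$ ($n{\left(f \right)} = -3 + 2 = -1$)
$Q = \frac{4}{3}$ ($Q = - \frac{5}{3} + \frac{\left(-5\right) \left(-1\right) + 4}{3} = - \frac{5}{3} + \frac{5 + 4}{3} = - \frac{5}{3} + \frac{1}{3} \cdot 9 = - \frac{5}{3} + 3 = \frac{4}{3} \approx 1.3333$)
$B{\left(K,o \right)} = 3 - o^{2}$
$B^{2}{\left(Q,c{\left(n{\left(V \right)} \right)} \right)} = \left(3 - 6^{2}\right)^{2} = \left(3 - 36\right)^{2} = \left(-33\right)^{2} = 1089$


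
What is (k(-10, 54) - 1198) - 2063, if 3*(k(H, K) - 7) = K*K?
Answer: -2282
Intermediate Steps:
k(H, K) = 7 + K²/3 (k(H, K) = 7 + (K*K)/3 = 7 + K²/3)
(k(-10, 54) - 1198) - 2063 = ((7 + (⅓)*54²) - 1198) - 2063 = ((7 + (⅓)*2916) - 1198) - 2063 = ((7 + 972) - 1198) - 2063 = (979 - 1198) - 2063 = -219 - 2063 = -2282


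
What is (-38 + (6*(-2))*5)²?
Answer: 9604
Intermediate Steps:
(-38 + (6*(-2))*5)² = (-38 - 12*5)² = (-38 - 60)² = (-98)² = 9604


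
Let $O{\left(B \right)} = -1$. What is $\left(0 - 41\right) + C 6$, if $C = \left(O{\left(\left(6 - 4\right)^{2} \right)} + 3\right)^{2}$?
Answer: $-17$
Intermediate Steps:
$C = 4$ ($C = \left(-1 + 3\right)^{2} = 2^{2} = 4$)
$\left(0 - 41\right) + C 6 = \left(0 - 41\right) + 4 \cdot 6 = -41 + 24 = -17$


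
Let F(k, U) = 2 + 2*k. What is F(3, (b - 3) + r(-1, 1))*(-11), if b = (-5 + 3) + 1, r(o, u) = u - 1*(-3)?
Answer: -88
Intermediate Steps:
r(o, u) = 3 + u (r(o, u) = u + 3 = 3 + u)
b = -1 (b = -2 + 1 = -1)
F(3, (b - 3) + r(-1, 1))*(-11) = (2 + 2*3)*(-11) = (2 + 6)*(-11) = 8*(-11) = -88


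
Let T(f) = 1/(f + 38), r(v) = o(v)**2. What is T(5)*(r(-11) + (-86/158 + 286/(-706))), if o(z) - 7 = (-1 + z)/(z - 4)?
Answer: 41754227/29978525 ≈ 1.3928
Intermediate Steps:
o(z) = 7 + (-1 + z)/(-4 + z) (o(z) = 7 + (-1 + z)/(z - 4) = 7 + (-1 + z)/(-4 + z))
r(v) = (-29 + 8*v)**2/(-4 + v)**2 (r(v) = ((-29 + 8*v)/(-4 + v))**2 = (-29 + 8*v)**2/(-4 + v)**2)
T(f) = 1/(38 + f)
T(5)*(r(-11) + (-86/158 + 286/(-706))) = ((-29 + 8*(-11))**2/(-4 - 11)**2 + (-86/158 + 286/(-706)))/(38 + 5) = ((-29 - 88)**2/(-15)**2 + (-86*1/158 + 286*(-1/706)))/43 = ((-117)**2*(1/225) + (-43/79 - 143/353))/43 = (13689*(1/225) - 26476/27887)/43 = (1521/25 - 26476/27887)/43 = (1/43)*(41754227/697175) = 41754227/29978525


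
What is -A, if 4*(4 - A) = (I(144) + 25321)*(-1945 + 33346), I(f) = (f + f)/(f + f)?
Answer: 397568053/2 ≈ 1.9878e+8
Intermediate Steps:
I(f) = 1 (I(f) = (2*f)/((2*f)) = (2*f)*(1/(2*f)) = 1)
A = -397568053/2 (A = 4 - (1 + 25321)*(-1945 + 33346)/4 = 4 - 12661*31401/2 = 4 - 1/4*795136122 = 4 - 397568061/2 = -397568053/2 ≈ -1.9878e+8)
-A = -1*(-397568053/2) = 397568053/2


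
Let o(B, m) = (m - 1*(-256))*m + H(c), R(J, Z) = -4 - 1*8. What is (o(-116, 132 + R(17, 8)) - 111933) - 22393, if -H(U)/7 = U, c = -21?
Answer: -89059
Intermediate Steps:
H(U) = -7*U
R(J, Z) = -12 (R(J, Z) = -4 - 8 = -12)
o(B, m) = 147 + m*(256 + m) (o(B, m) = (m - 1*(-256))*m - 7*(-21) = (m + 256)*m + 147 = (256 + m)*m + 147 = m*(256 + m) + 147 = 147 + m*(256 + m))
(o(-116, 132 + R(17, 8)) - 111933) - 22393 = ((147 + (132 - 12)² + 256*(132 - 12)) - 111933) - 22393 = ((147 + 120² + 256*120) - 111933) - 22393 = ((147 + 14400 + 30720) - 111933) - 22393 = (45267 - 111933) - 22393 = -66666 - 22393 = -89059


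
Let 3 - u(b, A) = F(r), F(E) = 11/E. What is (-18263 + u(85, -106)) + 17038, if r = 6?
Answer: -7343/6 ≈ -1223.8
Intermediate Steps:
u(b, A) = 7/6 (u(b, A) = 3 - 11/6 = 7/6)
(-18263 + u(85, -106)) + 17038 = (-18263 + 7/6) + 17038 = -109571/6 + 17038 = -7343/6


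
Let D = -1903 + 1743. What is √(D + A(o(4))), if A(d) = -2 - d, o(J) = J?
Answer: I*√166 ≈ 12.884*I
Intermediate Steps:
D = -160
√(D + A(o(4))) = √(-160 + (-2 - 1*4)) = √(-160 + (-2 - 4)) = √(-160 - 6) = √(-166) = I*√166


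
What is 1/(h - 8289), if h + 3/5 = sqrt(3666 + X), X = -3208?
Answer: -103620/858962627 - 25*sqrt(458)/1717925254 ≈ -0.00012095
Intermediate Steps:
h = -3/5 + sqrt(458) (h = -3/5 + sqrt(3666 - 3208) = -3/5 + sqrt(458) ≈ 20.801)
1/(h - 8289) = 1/((-3/5 + sqrt(458)) - 8289) = 1/(-41448/5 + sqrt(458))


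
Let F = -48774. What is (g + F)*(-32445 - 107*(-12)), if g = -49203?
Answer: 3053061297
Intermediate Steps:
(g + F)*(-32445 - 107*(-12)) = (-49203 - 48774)*(-32445 - 107*(-12)) = -97977*(-32445 + 1284) = -97977*(-31161) = 3053061297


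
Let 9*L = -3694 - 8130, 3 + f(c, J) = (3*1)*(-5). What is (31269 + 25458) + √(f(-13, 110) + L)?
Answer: 56727 + I*√11986/3 ≈ 56727.0 + 36.494*I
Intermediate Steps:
f(c, J) = -18 (f(c, J) = -3 + (3*1)*(-5) = -3 + 3*(-5) = -3 - 15 = -18)
L = -11824/9 (L = (-3694 - 8130)/9 = (⅑)*(-11824) = -11824/9 ≈ -1313.8)
(31269 + 25458) + √(f(-13, 110) + L) = (31269 + 25458) + √(-18 - 11824/9) = 56727 + √(-11986/9) = 56727 + I*√11986/3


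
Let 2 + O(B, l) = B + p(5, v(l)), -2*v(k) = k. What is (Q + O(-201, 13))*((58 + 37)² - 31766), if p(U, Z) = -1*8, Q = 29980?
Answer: -676976829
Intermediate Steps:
v(k) = -k/2
p(U, Z) = -8
O(B, l) = -10 + B (O(B, l) = -2 + (B - 8) = -2 + (-8 + B) = -10 + B)
(Q + O(-201, 13))*((58 + 37)² - 31766) = (29980 + (-10 - 201))*((58 + 37)² - 31766) = (29980 - 211)*(95² - 31766) = 29769*(9025 - 31766) = 29769*(-22741) = -676976829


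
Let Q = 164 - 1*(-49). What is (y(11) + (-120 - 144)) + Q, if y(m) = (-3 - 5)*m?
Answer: -139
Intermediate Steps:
y(m) = -8*m
Q = 213 (Q = 164 + 49 = 213)
(y(11) + (-120 - 144)) + Q = (-8*11 + (-120 - 144)) + 213 = (-88 - 264) + 213 = -352 + 213 = -139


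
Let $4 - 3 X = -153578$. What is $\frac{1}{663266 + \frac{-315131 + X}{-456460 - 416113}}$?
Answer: $\frac{872573}{578748267355} \approx 1.5077 \cdot 10^{-6}$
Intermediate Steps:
$X = 51194$ ($X = \frac{4}{3} - - \frac{153578}{3} = \frac{4}{3} + \frac{153578}{3} = 51194$)
$\frac{1}{663266 + \frac{-315131 + X}{-456460 - 416113}} = \frac{1}{663266 + \frac{-315131 + 51194}{-456460 - 416113}} = \frac{1}{663266 - \frac{263937}{-872573}} = \frac{1}{663266 - - \frac{263937}{872573}} = \frac{1}{663266 + \frac{263937}{872573}} = \frac{1}{\frac{578748267355}{872573}} = \frac{872573}{578748267355}$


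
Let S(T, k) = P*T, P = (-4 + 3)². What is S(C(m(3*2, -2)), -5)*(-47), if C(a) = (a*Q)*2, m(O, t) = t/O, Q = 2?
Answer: 188/3 ≈ 62.667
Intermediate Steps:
P = 1 (P = (-1)² = 1)
C(a) = 4*a (C(a) = (a*2)*2 = (2*a)*2 = 4*a)
S(T, k) = T (S(T, k) = 1*T = T)
S(C(m(3*2, -2)), -5)*(-47) = (4*(-2/(3*2)))*(-47) = (4*(-2/6))*(-47) = (4*(-2*⅙))*(-47) = (4*(-⅓))*(-47) = -4/3*(-47) = 188/3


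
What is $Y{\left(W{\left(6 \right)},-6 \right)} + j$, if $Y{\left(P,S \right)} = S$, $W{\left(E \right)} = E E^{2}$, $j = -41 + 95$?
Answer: $48$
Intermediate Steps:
$j = 54$
$W{\left(E \right)} = E^{3}$
$Y{\left(W{\left(6 \right)},-6 \right)} + j = -6 + 54 = 48$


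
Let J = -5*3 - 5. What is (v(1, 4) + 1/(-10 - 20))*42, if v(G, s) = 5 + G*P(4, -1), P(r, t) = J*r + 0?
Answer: -15757/5 ≈ -3151.4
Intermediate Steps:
J = -20 (J = -15 - 5 = -20)
P(r, t) = -20*r (P(r, t) = -20*r + 0 = -20*r)
v(G, s) = 5 - 80*G (v(G, s) = 5 + G*(-20*4) = 5 + G*(-80) = 5 - 80*G)
(v(1, 4) + 1/(-10 - 20))*42 = ((5 - 80*1) + 1/(-10 - 20))*42 = ((5 - 80) + 1/(-30))*42 = (-75 - 1/30)*42 = -2251/30*42 = -15757/5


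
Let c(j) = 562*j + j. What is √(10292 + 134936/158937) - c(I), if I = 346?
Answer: -194798 + 2*√65001837310995/158937 ≈ -1.9470e+5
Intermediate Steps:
c(j) = 563*j
√(10292 + 134936/158937) - c(I) = √(10292 + 134936/158937) - 563*346 = √(10292 + 134936*(1/158937)) - 1*194798 = √(10292 + 134936/158937) - 194798 = √(1635914540/158937) - 194798 = 2*√65001837310995/158937 - 194798 = -194798 + 2*√65001837310995/158937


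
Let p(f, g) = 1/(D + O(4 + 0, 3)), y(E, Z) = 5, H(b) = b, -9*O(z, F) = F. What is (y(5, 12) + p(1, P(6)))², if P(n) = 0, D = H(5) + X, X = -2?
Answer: 1849/64 ≈ 28.891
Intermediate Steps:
O(z, F) = -F/9
D = 3 (D = 5 - 2 = 3)
p(f, g) = 3/8 (p(f, g) = 1/(3 - ⅑*3) = 1/(3 - ⅓) = 1/(8/3) = 3/8)
(y(5, 12) + p(1, P(6)))² = (5 + 3/8)² = (43/8)² = 1849/64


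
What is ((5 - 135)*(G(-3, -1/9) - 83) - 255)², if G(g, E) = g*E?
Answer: 990675625/9 ≈ 1.1008e+8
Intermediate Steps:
G(g, E) = E*g
((5 - 135)*(G(-3, -1/9) - 83) - 255)² = ((5 - 135)*(-1/9*(-3) - 83) - 255)² = (-130*(-1*⅑*(-3) - 83) - 255)² = (-130*(-⅑*(-3) - 83) - 255)² = (-130*(⅓ - 83) - 255)² = (-130*(-248/3) - 255)² = (32240/3 - 255)² = (31475/3)² = 990675625/9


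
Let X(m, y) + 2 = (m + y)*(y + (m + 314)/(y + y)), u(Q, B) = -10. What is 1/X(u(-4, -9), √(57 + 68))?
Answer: 1375/71209 + 554*√5/71209 ≈ 0.036706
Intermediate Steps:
X(m, y) = -2 + (m + y)*(y + (314 + m)/(2*y)) (X(m, y) = -2 + (m + y)*(y + (m + 314)/(y + y)) = -2 + (m + y)*(y + (314 + m)/((2*y))) = -2 + (m + y)*(y + (314 + m)*(1/(2*y))) = -2 + (m + y)*(y + (314 + m)/(2*y)))
1/X(u(-4, -9), √(57 + 68)) = 1/(155 + (√(57 + 68))² + (½)*(-10) - 10*√(57 + 68) + (½)*(-10)²/√(57 + 68) + 157*(-10)/√(57 + 68)) = 1/(155 + (√125)² - 5 - 50*√5 + (½)*100/√125 + 157*(-10)/√125) = 1/(155 + (5*√5)² - 5 - 50*√5 + (½)*100/(5*√5) + 157*(-10)/(5*√5)) = 1/(155 + 125 - 5 - 50*√5 + (½)*100*(√5/25) + 157*(-10)*(√5/25)) = 1/(155 + 125 - 5 - 50*√5 + 2*√5 - 314*√5/5) = 1/(275 - 554*√5/5)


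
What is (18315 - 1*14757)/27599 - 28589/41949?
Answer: -639773269/1157750451 ≈ -0.55260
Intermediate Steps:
(18315 - 1*14757)/27599 - 28589/41949 = (18315 - 14757)*(1/27599) - 28589*1/41949 = 3558*(1/27599) - 28589/41949 = 3558/27599 - 28589/41949 = -639773269/1157750451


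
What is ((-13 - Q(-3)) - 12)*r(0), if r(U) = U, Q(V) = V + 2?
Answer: 0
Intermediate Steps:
Q(V) = 2 + V
((-13 - Q(-3)) - 12)*r(0) = ((-13 - (2 - 3)) - 12)*0 = ((-13 - 1*(-1)) - 12)*0 = ((-13 + 1) - 12)*0 = (-12 - 12)*0 = -24*0 = 0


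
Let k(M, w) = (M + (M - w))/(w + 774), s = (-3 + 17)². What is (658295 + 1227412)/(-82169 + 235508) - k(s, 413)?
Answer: 747184776/60671131 ≈ 12.315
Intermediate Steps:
s = 196 (s = 14² = 196)
k(M, w) = (-w + 2*M)/(774 + w)
(658295 + 1227412)/(-82169 + 235508) - k(s, 413) = (658295 + 1227412)/(-82169 + 235508) - (-1*413 + 2*196)/(774 + 413) = 1885707/153339 - (-413 + 392)/1187 = 1885707*(1/153339) - (-21)/1187 = 628569/51113 - 1*(-21/1187) = 628569/51113 + 21/1187 = 747184776/60671131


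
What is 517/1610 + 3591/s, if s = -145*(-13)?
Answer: 1351211/606970 ≈ 2.2262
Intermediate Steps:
s = 1885
517/1610 + 3591/s = 517/1610 + 3591/1885 = 1351211/606970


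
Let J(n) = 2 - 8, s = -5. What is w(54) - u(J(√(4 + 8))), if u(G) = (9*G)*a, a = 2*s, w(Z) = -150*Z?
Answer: -8640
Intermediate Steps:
a = -10 (a = 2*(-5) = -10)
J(n) = -6
u(G) = -90*G (u(G) = (9*G)*(-10) = -90*G)
w(54) - u(J(√(4 + 8))) = -150*54 - (-90)*(-6) = -8100 - 1*540 = -8100 - 540 = -8640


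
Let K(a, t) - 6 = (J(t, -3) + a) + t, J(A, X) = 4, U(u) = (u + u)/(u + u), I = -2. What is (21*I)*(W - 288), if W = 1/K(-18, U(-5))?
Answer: 12102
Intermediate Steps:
U(u) = 1 (U(u) = (2*u)/((2*u)) = (2*u)*(1/(2*u)) = 1)
K(a, t) = 10 + a + t (K(a, t) = 6 + ((4 + a) + t) = 6 + (4 + a + t) = 10 + a + t)
W = -⅐ (W = 1/(10 - 18 + 1) = 1/(-7) = -⅐ ≈ -0.14286)
(21*I)*(W - 288) = (21*(-2))*(-⅐ - 288) = -42*(-2017/7) = 12102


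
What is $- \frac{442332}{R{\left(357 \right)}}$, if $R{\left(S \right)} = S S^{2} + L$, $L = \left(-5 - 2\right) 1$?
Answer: $- \frac{221166}{22749643} \approx -0.0097217$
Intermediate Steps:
$L = -7$ ($L = \left(-7\right) 1 = -7$)
$R{\left(S \right)} = -7 + S^{3}$ ($R{\left(S \right)} = S S^{2} - 7 = S^{3} - 7 = -7 + S^{3}$)
$- \frac{442332}{R{\left(357 \right)}} = - \frac{442332}{-7 + 357^{3}} = - \frac{442332}{-7 + 45499293} = - \frac{442332}{45499286} = \left(-442332\right) \frac{1}{45499286} = - \frac{221166}{22749643}$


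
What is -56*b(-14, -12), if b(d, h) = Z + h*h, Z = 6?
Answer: -8400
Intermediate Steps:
b(d, h) = 6 + h**2 (b(d, h) = 6 + h*h = 6 + h**2)
-56*b(-14, -12) = -56*(6 + (-12)**2) = -56*(6 + 144) = -56*150 = -8400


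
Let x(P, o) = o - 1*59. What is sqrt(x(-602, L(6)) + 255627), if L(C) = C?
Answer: sqrt(255574) ≈ 505.54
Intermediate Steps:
x(P, o) = -59 + o (x(P, o) = o - 59 = -59 + o)
sqrt(x(-602, L(6)) + 255627) = sqrt((-59 + 6) + 255627) = sqrt(-53 + 255627) = sqrt(255574)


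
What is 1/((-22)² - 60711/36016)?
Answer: 36016/17371033 ≈ 0.0020733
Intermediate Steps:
1/((-22)² - 60711/36016) = 1/(484 - 60711*1/36016) = 1/(484 - 60711/36016) = 1/(17371033/36016) = 36016/17371033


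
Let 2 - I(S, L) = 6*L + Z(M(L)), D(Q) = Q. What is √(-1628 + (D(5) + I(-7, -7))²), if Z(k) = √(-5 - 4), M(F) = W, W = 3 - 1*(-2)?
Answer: √(764 - 294*I) ≈ 28.13 - 5.2257*I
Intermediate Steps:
W = 5 (W = 3 + 2 = 5)
M(F) = 5
Z(k) = 3*I (Z(k) = √(-9) = 3*I)
I(S, L) = 2 - 6*L - 3*I (I(S, L) = 2 - (6*L + 3*I) = 2 - (3*I + 6*L) = 2 + (-6*L - 3*I) = 2 - 6*L - 3*I)
√(-1628 + (D(5) + I(-7, -7))²) = √(-1628 + (5 + (2 - 6*(-7) - 3*I))²) = √(-1628 + (5 + (2 + 42 - 3*I))²) = √(-1628 + (5 + (44 - 3*I))²) = √(-1628 + (49 - 3*I)²)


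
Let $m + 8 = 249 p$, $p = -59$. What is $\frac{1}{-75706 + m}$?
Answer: $- \frac{1}{90405} \approx -1.1061 \cdot 10^{-5}$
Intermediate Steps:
$m = -14699$ ($m = -8 + 249 \left(-59\right) = -8 - 14691 = -14699$)
$\frac{1}{-75706 + m} = \frac{1}{-75706 - 14699} = \frac{1}{-90405} = - \frac{1}{90405}$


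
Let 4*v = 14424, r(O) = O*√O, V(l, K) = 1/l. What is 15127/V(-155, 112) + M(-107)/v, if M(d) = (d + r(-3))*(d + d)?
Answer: -4227455606/1803 + 107*I*√3/601 ≈ -2.3447e+6 + 0.30837*I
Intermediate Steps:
r(O) = O^(3/2)
v = 3606 (v = (¼)*14424 = 3606)
M(d) = 2*d*(d - 3*I*√3) (M(d) = (d + (-3)^(3/2))*(d + d) = (d - 3*I*√3)*(2*d) = 2*d*(d - 3*I*√3))
15127/V(-155, 112) + M(-107)/v = 15127/(1/(-155)) + (2*(-107)*(-107 - 3*I*√3))/3606 = 15127/(-1/155) + (22898 + 642*I*√3)*(1/3606) = 15127*(-155) + (11449/1803 + 107*I*√3/601) = -2344685 + (11449/1803 + 107*I*√3/601) = -4227455606/1803 + 107*I*√3/601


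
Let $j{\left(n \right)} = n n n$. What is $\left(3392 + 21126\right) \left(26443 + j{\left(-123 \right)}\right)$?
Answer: $-44976407632$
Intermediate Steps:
$j{\left(n \right)} = n^{3}$ ($j{\left(n \right)} = n^{2} n = n^{3}$)
$\left(3392 + 21126\right) \left(26443 + j{\left(-123 \right)}\right) = \left(3392 + 21126\right) \left(26443 + \left(-123\right)^{3}\right) = 24518 \left(26443 - 1860867\right) = 24518 \left(-1834424\right) = -44976407632$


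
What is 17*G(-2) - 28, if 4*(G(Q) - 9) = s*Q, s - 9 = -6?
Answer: 199/2 ≈ 99.500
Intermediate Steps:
s = 3 (s = 9 - 6 = 3)
G(Q) = 9 + 3*Q/4 (G(Q) = 9 + (3*Q)/4 = 9 + 3*Q/4)
17*G(-2) - 28 = 17*(9 + (¾)*(-2)) - 28 = 17*(9 - 3/2) - 28 = 17*(15/2) - 28 = 255/2 - 28 = 199/2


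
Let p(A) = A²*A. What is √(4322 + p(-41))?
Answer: I*√64599 ≈ 254.16*I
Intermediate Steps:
p(A) = A³
√(4322 + p(-41)) = √(4322 + (-41)³) = √(4322 - 68921) = √(-64599) = I*√64599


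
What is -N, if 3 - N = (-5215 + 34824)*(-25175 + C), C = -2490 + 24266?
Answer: -100640994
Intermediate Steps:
C = 21776
N = 100640994 (N = 3 - (-5215 + 34824)*(-25175 + 21776) = 3 - 29609*(-3399) = 3 - 1*(-100640991) = 3 + 100640991 = 100640994)
-N = -1*100640994 = -100640994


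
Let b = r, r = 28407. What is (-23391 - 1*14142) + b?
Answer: -9126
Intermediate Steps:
b = 28407
(-23391 - 1*14142) + b = (-23391 - 1*14142) + 28407 = (-23391 - 14142) + 28407 = -37533 + 28407 = -9126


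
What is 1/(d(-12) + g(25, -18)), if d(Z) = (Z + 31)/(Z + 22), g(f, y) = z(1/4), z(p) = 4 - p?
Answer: 20/113 ≈ 0.17699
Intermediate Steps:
g(f, y) = 15/4 (g(f, y) = 4 - 1/4 = 15/4)
d(Z) = (31 + Z)/(22 + Z)
1/(d(-12) + g(25, -18)) = 1/((31 - 12)/(22 - 12) + 15/4) = 1/(19/10 + 15/4) = 1/(113/20) = 20/113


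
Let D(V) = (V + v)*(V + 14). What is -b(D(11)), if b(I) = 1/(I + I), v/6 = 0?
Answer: -1/550 ≈ -0.0018182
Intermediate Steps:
v = 0 (v = 6*0 = 0)
D(V) = V*(14 + V) (D(V) = (V + 0)*(V + 14) = V*(14 + V))
b(I) = 1/(2*I)
-b(D(11)) = -1/(2*(11*(14 + 11))) = -1/(2*(11*25)) = -1/(2*275) = -1*1/550 = -1/550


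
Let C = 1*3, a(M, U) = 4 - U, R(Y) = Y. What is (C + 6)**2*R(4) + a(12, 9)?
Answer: 319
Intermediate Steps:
C = 3
(C + 6)**2*R(4) + a(12, 9) = (3 + 6)**2*4 + (4 - 1*9) = 9**2*4 + (4 - 9) = 81*4 - 5 = 324 - 5 = 319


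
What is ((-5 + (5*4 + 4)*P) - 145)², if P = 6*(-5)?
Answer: 756900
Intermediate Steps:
P = -30
((-5 + (5*4 + 4)*P) - 145)² = ((-5 + (5*4 + 4)*(-30)) - 145)² = ((-5 + (20 + 4)*(-30)) - 145)² = ((-5 + 24*(-30)) - 145)² = ((-5 - 720) - 145)² = (-725 - 145)² = (-870)² = 756900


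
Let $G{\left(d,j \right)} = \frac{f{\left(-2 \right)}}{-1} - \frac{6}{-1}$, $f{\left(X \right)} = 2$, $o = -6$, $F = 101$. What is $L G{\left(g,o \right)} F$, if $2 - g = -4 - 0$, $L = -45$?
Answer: $-18180$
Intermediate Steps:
$g = 6$ ($g = 2 - \left(-4 - 0\right) = 2 - \left(-4 + 0\right) = 2 - -4 = 2 + 4 = 6$)
$G{\left(d,j \right)} = 4$ ($G{\left(d,j \right)} = \frac{2}{-1} - \frac{6}{-1} = 2 \left(-1\right) - -6 = -2 + 6 = 4$)
$L G{\left(g,o \right)} F = \left(-45\right) 4 \cdot 101 = \left(-180\right) 101 = -18180$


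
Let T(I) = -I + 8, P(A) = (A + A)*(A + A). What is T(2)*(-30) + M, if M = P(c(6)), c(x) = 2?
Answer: -164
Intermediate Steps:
P(A) = 4*A² (P(A) = (2*A)*(2*A) = 4*A²)
M = 16 (M = 4*2² = 4*4 = 16)
T(I) = 8 - I
T(2)*(-30) + M = (8 - 1*2)*(-30) + 16 = (8 - 2)*(-30) + 16 = 6*(-30) + 16 = -180 + 16 = -164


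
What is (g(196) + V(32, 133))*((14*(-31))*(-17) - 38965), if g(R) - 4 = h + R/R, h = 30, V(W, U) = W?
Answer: -2116329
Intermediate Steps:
g(R) = 35 (g(R) = 4 + (30 + R/R) = 4 + (30 + 1) = 4 + 31 = 35)
(g(196) + V(32, 133))*((14*(-31))*(-17) - 38965) = (35 + 32)*((14*(-31))*(-17) - 38965) = 67*(-434*(-17) - 38965) = 67*(7378 - 38965) = 67*(-31587) = -2116329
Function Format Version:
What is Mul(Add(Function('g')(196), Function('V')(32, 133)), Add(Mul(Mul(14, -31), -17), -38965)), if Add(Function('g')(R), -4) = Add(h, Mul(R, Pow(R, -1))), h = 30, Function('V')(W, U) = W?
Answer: -2116329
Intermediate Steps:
Function('g')(R) = 35 (Function('g')(R) = Add(4, Add(30, Mul(R, Pow(R, -1)))) = Add(4, Add(30, 1)) = Add(4, 31) = 35)
Mul(Add(Function('g')(196), Function('V')(32, 133)), Add(Mul(Mul(14, -31), -17), -38965)) = Mul(Add(35, 32), Add(Mul(Mul(14, -31), -17), -38965)) = Mul(67, Add(Mul(-434, -17), -38965)) = Mul(67, Add(7378, -38965)) = Mul(67, -31587) = -2116329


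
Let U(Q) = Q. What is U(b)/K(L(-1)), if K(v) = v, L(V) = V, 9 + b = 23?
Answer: -14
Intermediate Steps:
b = 14 (b = -9 + 23 = 14)
U(b)/K(L(-1)) = 14/(-1) = 14*(-1) = -14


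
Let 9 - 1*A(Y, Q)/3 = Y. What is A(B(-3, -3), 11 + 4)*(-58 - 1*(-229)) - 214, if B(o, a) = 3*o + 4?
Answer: 6968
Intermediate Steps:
B(o, a) = 4 + 3*o
A(Y, Q) = 27 - 3*Y
A(B(-3, -3), 11 + 4)*(-58 - 1*(-229)) - 214 = (27 - 3*(4 + 3*(-3)))*(-58 - 1*(-229)) - 214 = (27 - 3*(4 - 9))*(-58 + 229) - 214 = (27 - 3*(-5))*171 - 214 = (27 + 15)*171 - 214 = 42*171 - 214 = 7182 - 214 = 6968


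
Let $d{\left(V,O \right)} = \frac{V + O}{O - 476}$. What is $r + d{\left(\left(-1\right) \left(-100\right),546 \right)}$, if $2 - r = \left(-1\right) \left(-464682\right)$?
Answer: $- \frac{16263477}{35} \approx -4.6467 \cdot 10^{5}$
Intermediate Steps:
$r = -464680$ ($r = 2 - \left(-1\right) \left(-464682\right) = 2 - 464682 = -464680$)
$d{\left(V,O \right)} = \frac{O + V}{-476 + O}$
$r + d{\left(\left(-1\right) \left(-100\right),546 \right)} = -464680 + \frac{546 - -100}{-476 + 546} = -464680 + \frac{546 + 100}{70} = -464680 + \frac{1}{70} \cdot 646 = -464680 + \frac{323}{35} = - \frac{16263477}{35}$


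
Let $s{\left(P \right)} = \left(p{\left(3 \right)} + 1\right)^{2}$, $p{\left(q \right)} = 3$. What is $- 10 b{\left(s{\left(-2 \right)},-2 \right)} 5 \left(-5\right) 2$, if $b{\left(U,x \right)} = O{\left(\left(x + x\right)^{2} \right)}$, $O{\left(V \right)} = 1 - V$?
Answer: $-7500$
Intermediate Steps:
$s{\left(P \right)} = 16$ ($s{\left(P \right)} = \left(3 + 1\right)^{2} = 4^{2} = 16$)
$b{\left(U,x \right)} = 1 - 4 x^{2}$ ($b{\left(U,x \right)} = 1 - \left(x + x\right)^{2} = 1 - \left(2 x\right)^{2} = 1 - 4 x^{2}$)
$- 10 b{\left(s{\left(-2 \right)},-2 \right)} 5 \left(-5\right) 2 = - 10 \left(1 - 4 \left(-2\right)^{2}\right) 5 \left(-5\right) 2 = - 10 \left(1 - 16\right) \left(\left(-25\right) 2\right) = - 10 \left(1 - 16\right) \left(-50\right) = \left(-10\right) \left(-15\right) \left(-50\right) = 150 \left(-50\right) = -7500$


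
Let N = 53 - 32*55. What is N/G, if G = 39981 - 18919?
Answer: -1707/21062 ≈ -0.081046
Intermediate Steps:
N = -1707 (N = 53 - 1760 = -1707)
G = 21062
N/G = -1707/21062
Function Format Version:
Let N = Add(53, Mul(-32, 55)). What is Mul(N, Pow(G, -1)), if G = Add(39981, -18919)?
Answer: Rational(-1707, 21062) ≈ -0.081046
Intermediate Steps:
N = -1707 (N = Add(53, -1760) = -1707)
G = 21062
Mul(N, Pow(G, -1)) = Mul(-1707, Pow(21062, -1)) = Mul(-1707, Rational(1, 21062)) = Rational(-1707, 21062)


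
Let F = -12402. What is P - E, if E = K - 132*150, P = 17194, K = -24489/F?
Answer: 50975011/1378 ≈ 36992.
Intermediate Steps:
K = 2721/1378 (K = -24489/(-12402) = -24489*(-1/12402) = 2721/1378 ≈ 1.9746)
E = -27281679/1378 (E = 2721/1378 - 132*150 = 2721/1378 - 19800 = -27281679/1378 ≈ -19798.)
P - E = 17194 - 1*(-27281679/1378) = 17194 + 27281679/1378 = 50975011/1378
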